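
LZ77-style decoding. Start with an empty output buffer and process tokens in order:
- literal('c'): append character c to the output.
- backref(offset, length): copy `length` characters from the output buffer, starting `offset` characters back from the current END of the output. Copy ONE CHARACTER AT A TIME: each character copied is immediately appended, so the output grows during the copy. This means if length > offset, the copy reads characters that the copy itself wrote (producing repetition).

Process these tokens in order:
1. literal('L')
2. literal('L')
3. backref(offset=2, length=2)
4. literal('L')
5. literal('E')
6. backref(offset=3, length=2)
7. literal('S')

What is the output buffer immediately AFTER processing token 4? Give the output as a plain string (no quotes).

Answer: LLLLL

Derivation:
Token 1: literal('L'). Output: "L"
Token 2: literal('L'). Output: "LL"
Token 3: backref(off=2, len=2). Copied 'LL' from pos 0. Output: "LLLL"
Token 4: literal('L'). Output: "LLLLL"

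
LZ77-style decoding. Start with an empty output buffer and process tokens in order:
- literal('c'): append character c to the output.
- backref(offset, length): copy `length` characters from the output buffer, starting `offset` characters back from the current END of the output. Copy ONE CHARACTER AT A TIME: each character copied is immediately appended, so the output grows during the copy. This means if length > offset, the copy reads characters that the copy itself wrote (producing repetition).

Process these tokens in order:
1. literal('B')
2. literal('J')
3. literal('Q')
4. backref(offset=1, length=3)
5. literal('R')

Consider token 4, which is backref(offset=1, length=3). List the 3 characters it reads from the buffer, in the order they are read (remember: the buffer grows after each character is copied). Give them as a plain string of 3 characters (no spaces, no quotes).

Token 1: literal('B'). Output: "B"
Token 2: literal('J'). Output: "BJ"
Token 3: literal('Q'). Output: "BJQ"
Token 4: backref(off=1, len=3). Buffer before: "BJQ" (len 3)
  byte 1: read out[2]='Q', append. Buffer now: "BJQQ"
  byte 2: read out[3]='Q', append. Buffer now: "BJQQQ"
  byte 3: read out[4]='Q', append. Buffer now: "BJQQQQ"

Answer: QQQ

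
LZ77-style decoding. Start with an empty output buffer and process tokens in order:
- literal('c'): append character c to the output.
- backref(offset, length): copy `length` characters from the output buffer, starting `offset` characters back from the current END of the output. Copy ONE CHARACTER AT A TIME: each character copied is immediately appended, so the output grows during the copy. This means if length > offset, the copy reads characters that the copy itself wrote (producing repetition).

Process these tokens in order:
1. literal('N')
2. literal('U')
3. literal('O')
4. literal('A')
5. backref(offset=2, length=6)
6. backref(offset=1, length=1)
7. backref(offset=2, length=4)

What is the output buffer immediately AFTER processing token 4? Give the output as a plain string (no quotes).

Answer: NUOA

Derivation:
Token 1: literal('N'). Output: "N"
Token 2: literal('U'). Output: "NU"
Token 3: literal('O'). Output: "NUO"
Token 4: literal('A'). Output: "NUOA"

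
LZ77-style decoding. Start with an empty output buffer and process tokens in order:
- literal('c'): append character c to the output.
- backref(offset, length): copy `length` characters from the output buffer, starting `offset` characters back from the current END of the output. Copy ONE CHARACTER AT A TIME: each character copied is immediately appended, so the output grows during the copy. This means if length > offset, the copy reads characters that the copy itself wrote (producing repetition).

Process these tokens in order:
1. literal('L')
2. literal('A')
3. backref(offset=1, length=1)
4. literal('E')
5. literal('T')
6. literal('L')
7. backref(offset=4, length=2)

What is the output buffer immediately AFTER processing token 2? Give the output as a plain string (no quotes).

Token 1: literal('L'). Output: "L"
Token 2: literal('A'). Output: "LA"

Answer: LA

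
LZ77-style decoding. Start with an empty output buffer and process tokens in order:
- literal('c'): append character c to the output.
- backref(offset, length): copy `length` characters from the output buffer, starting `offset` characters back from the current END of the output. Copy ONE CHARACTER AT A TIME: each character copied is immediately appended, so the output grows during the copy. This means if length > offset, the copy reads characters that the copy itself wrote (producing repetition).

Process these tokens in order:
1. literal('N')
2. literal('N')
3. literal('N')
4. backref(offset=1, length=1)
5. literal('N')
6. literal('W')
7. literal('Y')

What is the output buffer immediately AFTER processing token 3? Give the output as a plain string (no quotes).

Token 1: literal('N'). Output: "N"
Token 2: literal('N'). Output: "NN"
Token 3: literal('N'). Output: "NNN"

Answer: NNN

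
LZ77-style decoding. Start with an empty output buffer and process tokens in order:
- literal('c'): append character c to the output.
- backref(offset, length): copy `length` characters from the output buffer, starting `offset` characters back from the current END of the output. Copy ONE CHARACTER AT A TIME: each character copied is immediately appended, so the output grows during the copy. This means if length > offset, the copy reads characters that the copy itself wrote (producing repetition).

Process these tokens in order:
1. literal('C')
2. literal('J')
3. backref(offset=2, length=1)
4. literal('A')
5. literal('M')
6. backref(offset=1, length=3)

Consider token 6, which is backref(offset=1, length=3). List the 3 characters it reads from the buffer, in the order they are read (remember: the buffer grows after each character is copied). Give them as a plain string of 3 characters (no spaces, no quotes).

Token 1: literal('C'). Output: "C"
Token 2: literal('J'). Output: "CJ"
Token 3: backref(off=2, len=1). Copied 'C' from pos 0. Output: "CJC"
Token 4: literal('A'). Output: "CJCA"
Token 5: literal('M'). Output: "CJCAM"
Token 6: backref(off=1, len=3). Buffer before: "CJCAM" (len 5)
  byte 1: read out[4]='M', append. Buffer now: "CJCAMM"
  byte 2: read out[5]='M', append. Buffer now: "CJCAMMM"
  byte 3: read out[6]='M', append. Buffer now: "CJCAMMMM"

Answer: MMM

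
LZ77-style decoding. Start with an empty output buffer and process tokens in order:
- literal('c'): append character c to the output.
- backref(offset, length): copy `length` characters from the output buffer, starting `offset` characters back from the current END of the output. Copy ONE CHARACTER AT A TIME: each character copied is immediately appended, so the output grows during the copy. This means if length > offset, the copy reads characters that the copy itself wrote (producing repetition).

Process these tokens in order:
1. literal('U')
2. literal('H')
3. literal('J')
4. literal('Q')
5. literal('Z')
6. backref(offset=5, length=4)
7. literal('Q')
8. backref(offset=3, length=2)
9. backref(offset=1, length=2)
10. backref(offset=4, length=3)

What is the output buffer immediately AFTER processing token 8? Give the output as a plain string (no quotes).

Answer: UHJQZUHJQQJQ

Derivation:
Token 1: literal('U'). Output: "U"
Token 2: literal('H'). Output: "UH"
Token 3: literal('J'). Output: "UHJ"
Token 4: literal('Q'). Output: "UHJQ"
Token 5: literal('Z'). Output: "UHJQZ"
Token 6: backref(off=5, len=4). Copied 'UHJQ' from pos 0. Output: "UHJQZUHJQ"
Token 7: literal('Q'). Output: "UHJQZUHJQQ"
Token 8: backref(off=3, len=2). Copied 'JQ' from pos 7. Output: "UHJQZUHJQQJQ"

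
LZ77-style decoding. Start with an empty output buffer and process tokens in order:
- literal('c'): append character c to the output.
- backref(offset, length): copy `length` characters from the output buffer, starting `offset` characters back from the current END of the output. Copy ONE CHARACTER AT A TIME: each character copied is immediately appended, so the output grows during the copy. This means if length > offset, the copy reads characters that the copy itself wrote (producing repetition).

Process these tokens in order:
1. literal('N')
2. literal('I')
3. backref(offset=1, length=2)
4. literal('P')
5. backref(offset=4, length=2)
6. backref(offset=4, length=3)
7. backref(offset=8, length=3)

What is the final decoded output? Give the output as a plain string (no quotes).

Answer: NIIIPIIIPIIIP

Derivation:
Token 1: literal('N'). Output: "N"
Token 2: literal('I'). Output: "NI"
Token 3: backref(off=1, len=2) (overlapping!). Copied 'II' from pos 1. Output: "NIII"
Token 4: literal('P'). Output: "NIIIP"
Token 5: backref(off=4, len=2). Copied 'II' from pos 1. Output: "NIIIPII"
Token 6: backref(off=4, len=3). Copied 'IPI' from pos 3. Output: "NIIIPIIIPI"
Token 7: backref(off=8, len=3). Copied 'IIP' from pos 2. Output: "NIIIPIIIPIIIP"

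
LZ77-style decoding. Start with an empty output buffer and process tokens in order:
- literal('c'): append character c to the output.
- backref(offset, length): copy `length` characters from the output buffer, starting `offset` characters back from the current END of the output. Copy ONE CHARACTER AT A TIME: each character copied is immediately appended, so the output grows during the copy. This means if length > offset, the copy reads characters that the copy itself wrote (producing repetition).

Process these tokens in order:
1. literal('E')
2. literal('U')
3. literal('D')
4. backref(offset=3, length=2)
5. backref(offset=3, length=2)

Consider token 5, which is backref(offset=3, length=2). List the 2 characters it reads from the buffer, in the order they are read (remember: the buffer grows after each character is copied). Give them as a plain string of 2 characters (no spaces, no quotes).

Token 1: literal('E'). Output: "E"
Token 2: literal('U'). Output: "EU"
Token 3: literal('D'). Output: "EUD"
Token 4: backref(off=3, len=2). Copied 'EU' from pos 0. Output: "EUDEU"
Token 5: backref(off=3, len=2). Buffer before: "EUDEU" (len 5)
  byte 1: read out[2]='D', append. Buffer now: "EUDEUD"
  byte 2: read out[3]='E', append. Buffer now: "EUDEUDE"

Answer: DE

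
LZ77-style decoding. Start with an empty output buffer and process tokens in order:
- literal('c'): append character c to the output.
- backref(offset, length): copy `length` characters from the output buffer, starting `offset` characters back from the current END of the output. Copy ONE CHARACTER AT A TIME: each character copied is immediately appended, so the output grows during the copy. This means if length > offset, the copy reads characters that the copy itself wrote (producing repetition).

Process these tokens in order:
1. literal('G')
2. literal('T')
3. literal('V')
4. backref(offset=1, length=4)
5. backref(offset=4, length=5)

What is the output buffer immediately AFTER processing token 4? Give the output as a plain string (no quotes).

Token 1: literal('G'). Output: "G"
Token 2: literal('T'). Output: "GT"
Token 3: literal('V'). Output: "GTV"
Token 4: backref(off=1, len=4) (overlapping!). Copied 'VVVV' from pos 2. Output: "GTVVVVV"

Answer: GTVVVVV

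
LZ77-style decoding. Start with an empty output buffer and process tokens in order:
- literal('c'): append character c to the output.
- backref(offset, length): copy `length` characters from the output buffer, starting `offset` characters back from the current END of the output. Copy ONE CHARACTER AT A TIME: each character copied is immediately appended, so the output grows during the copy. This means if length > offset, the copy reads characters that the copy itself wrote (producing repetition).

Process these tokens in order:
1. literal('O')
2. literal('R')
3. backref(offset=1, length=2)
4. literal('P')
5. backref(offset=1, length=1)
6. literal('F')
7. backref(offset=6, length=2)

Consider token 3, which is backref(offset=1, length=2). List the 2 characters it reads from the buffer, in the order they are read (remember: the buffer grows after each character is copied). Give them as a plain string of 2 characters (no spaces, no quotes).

Answer: RR

Derivation:
Token 1: literal('O'). Output: "O"
Token 2: literal('R'). Output: "OR"
Token 3: backref(off=1, len=2). Buffer before: "OR" (len 2)
  byte 1: read out[1]='R', append. Buffer now: "ORR"
  byte 2: read out[2]='R', append. Buffer now: "ORRR"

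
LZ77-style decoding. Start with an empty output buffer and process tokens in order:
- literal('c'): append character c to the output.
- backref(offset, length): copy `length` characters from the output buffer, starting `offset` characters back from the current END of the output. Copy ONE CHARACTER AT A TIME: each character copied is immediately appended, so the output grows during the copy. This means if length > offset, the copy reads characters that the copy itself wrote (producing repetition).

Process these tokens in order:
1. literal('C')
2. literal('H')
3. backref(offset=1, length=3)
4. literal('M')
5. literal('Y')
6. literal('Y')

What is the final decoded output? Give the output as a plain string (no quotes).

Answer: CHHHHMYY

Derivation:
Token 1: literal('C'). Output: "C"
Token 2: literal('H'). Output: "CH"
Token 3: backref(off=1, len=3) (overlapping!). Copied 'HHH' from pos 1. Output: "CHHHH"
Token 4: literal('M'). Output: "CHHHHM"
Token 5: literal('Y'). Output: "CHHHHMY"
Token 6: literal('Y'). Output: "CHHHHMYY"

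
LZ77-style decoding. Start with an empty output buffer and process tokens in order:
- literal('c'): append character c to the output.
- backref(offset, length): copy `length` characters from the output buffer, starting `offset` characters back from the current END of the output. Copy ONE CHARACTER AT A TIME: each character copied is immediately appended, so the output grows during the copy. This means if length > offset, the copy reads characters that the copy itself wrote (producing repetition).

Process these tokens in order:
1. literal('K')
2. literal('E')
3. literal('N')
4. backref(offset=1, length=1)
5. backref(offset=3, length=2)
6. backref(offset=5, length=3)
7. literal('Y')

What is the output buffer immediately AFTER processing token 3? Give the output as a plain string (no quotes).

Token 1: literal('K'). Output: "K"
Token 2: literal('E'). Output: "KE"
Token 3: literal('N'). Output: "KEN"

Answer: KEN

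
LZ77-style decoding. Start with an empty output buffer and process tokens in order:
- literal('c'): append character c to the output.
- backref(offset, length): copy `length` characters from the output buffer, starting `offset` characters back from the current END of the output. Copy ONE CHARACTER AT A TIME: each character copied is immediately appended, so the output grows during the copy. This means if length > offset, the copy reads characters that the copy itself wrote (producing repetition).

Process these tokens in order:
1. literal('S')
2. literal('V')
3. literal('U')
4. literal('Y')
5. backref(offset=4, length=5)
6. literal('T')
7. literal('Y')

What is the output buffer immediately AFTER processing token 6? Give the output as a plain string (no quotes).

Answer: SVUYSVUYST

Derivation:
Token 1: literal('S'). Output: "S"
Token 2: literal('V'). Output: "SV"
Token 3: literal('U'). Output: "SVU"
Token 4: literal('Y'). Output: "SVUY"
Token 5: backref(off=4, len=5) (overlapping!). Copied 'SVUYS' from pos 0. Output: "SVUYSVUYS"
Token 6: literal('T'). Output: "SVUYSVUYST"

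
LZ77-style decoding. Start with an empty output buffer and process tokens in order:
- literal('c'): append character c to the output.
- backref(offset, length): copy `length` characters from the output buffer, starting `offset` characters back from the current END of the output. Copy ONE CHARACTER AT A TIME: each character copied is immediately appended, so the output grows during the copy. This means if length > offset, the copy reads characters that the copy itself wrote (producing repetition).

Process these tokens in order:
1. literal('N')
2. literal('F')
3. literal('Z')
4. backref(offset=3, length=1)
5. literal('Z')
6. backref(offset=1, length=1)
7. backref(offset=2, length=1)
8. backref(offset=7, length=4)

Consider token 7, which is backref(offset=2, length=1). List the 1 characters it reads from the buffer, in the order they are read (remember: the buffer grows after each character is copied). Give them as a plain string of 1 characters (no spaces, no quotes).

Token 1: literal('N'). Output: "N"
Token 2: literal('F'). Output: "NF"
Token 3: literal('Z'). Output: "NFZ"
Token 4: backref(off=3, len=1). Copied 'N' from pos 0. Output: "NFZN"
Token 5: literal('Z'). Output: "NFZNZ"
Token 6: backref(off=1, len=1). Copied 'Z' from pos 4. Output: "NFZNZZ"
Token 7: backref(off=2, len=1). Buffer before: "NFZNZZ" (len 6)
  byte 1: read out[4]='Z', append. Buffer now: "NFZNZZZ"

Answer: Z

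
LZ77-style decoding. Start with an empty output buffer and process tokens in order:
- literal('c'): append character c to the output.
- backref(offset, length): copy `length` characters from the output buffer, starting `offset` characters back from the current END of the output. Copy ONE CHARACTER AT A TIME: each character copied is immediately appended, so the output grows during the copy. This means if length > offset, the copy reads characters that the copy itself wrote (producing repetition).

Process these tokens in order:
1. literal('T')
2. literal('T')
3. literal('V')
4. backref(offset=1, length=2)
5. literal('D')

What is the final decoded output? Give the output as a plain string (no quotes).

Answer: TTVVVD

Derivation:
Token 1: literal('T'). Output: "T"
Token 2: literal('T'). Output: "TT"
Token 3: literal('V'). Output: "TTV"
Token 4: backref(off=1, len=2) (overlapping!). Copied 'VV' from pos 2. Output: "TTVVV"
Token 5: literal('D'). Output: "TTVVVD"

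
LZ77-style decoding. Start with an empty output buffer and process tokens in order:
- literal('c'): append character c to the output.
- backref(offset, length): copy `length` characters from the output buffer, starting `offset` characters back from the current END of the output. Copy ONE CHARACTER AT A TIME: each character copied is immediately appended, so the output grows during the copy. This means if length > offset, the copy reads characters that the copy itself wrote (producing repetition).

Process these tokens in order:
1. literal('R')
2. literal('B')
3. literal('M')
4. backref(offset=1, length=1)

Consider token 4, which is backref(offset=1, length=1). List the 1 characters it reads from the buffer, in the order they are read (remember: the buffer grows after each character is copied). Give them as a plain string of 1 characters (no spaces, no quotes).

Answer: M

Derivation:
Token 1: literal('R'). Output: "R"
Token 2: literal('B'). Output: "RB"
Token 3: literal('M'). Output: "RBM"
Token 4: backref(off=1, len=1). Buffer before: "RBM" (len 3)
  byte 1: read out[2]='M', append. Buffer now: "RBMM"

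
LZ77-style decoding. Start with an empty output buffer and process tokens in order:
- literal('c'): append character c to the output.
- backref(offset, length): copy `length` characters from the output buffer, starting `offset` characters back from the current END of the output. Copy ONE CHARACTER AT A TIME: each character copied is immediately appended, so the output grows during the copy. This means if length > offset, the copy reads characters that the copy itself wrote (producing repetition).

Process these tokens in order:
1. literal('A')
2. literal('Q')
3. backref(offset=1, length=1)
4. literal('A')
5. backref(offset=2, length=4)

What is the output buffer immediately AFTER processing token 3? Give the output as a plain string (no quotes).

Answer: AQQ

Derivation:
Token 1: literal('A'). Output: "A"
Token 2: literal('Q'). Output: "AQ"
Token 3: backref(off=1, len=1). Copied 'Q' from pos 1. Output: "AQQ"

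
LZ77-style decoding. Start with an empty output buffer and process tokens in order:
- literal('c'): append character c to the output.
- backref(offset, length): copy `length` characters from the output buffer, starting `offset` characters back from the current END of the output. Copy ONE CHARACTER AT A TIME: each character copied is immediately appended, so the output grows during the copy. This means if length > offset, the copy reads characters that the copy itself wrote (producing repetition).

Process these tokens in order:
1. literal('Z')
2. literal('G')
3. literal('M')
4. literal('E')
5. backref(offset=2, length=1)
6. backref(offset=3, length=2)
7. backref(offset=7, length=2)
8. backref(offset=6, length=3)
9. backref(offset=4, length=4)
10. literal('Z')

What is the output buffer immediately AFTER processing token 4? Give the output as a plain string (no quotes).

Answer: ZGME

Derivation:
Token 1: literal('Z'). Output: "Z"
Token 2: literal('G'). Output: "ZG"
Token 3: literal('M'). Output: "ZGM"
Token 4: literal('E'). Output: "ZGME"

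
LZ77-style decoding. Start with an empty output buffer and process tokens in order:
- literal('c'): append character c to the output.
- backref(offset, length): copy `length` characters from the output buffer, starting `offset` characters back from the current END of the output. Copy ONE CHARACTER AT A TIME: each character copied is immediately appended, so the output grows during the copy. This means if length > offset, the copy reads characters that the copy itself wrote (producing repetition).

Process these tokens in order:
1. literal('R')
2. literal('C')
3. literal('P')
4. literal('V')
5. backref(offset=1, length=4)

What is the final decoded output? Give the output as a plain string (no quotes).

Answer: RCPVVVVV

Derivation:
Token 1: literal('R'). Output: "R"
Token 2: literal('C'). Output: "RC"
Token 3: literal('P'). Output: "RCP"
Token 4: literal('V'). Output: "RCPV"
Token 5: backref(off=1, len=4) (overlapping!). Copied 'VVVV' from pos 3. Output: "RCPVVVVV"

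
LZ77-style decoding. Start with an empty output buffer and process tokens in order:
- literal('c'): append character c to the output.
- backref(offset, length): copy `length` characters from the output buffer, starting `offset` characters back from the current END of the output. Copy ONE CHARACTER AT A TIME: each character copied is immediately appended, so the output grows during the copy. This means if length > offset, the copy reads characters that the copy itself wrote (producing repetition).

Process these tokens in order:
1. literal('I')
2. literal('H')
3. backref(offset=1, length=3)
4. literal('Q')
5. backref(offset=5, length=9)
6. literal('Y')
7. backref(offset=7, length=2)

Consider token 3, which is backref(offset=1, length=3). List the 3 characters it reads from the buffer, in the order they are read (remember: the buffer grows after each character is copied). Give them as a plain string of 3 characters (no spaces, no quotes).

Answer: HHH

Derivation:
Token 1: literal('I'). Output: "I"
Token 2: literal('H'). Output: "IH"
Token 3: backref(off=1, len=3). Buffer before: "IH" (len 2)
  byte 1: read out[1]='H', append. Buffer now: "IHH"
  byte 2: read out[2]='H', append. Buffer now: "IHHH"
  byte 3: read out[3]='H', append. Buffer now: "IHHHH"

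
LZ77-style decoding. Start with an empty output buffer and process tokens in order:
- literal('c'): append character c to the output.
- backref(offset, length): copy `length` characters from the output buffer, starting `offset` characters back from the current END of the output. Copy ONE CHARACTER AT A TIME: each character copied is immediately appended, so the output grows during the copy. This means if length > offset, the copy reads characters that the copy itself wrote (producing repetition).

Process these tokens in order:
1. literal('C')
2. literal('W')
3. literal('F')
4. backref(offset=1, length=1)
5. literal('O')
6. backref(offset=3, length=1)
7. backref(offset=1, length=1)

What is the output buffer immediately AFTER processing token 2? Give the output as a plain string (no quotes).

Token 1: literal('C'). Output: "C"
Token 2: literal('W'). Output: "CW"

Answer: CW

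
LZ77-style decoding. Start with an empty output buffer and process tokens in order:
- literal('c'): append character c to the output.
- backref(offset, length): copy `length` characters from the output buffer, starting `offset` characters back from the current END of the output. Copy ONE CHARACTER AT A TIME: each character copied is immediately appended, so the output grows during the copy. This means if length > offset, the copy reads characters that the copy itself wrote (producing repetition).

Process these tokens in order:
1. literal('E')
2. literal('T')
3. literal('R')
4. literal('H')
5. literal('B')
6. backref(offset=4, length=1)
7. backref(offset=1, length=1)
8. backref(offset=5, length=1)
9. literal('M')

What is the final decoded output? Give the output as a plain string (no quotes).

Token 1: literal('E'). Output: "E"
Token 2: literal('T'). Output: "ET"
Token 3: literal('R'). Output: "ETR"
Token 4: literal('H'). Output: "ETRH"
Token 5: literal('B'). Output: "ETRHB"
Token 6: backref(off=4, len=1). Copied 'T' from pos 1. Output: "ETRHBT"
Token 7: backref(off=1, len=1). Copied 'T' from pos 5. Output: "ETRHBTT"
Token 8: backref(off=5, len=1). Copied 'R' from pos 2. Output: "ETRHBTTR"
Token 9: literal('M'). Output: "ETRHBTTRM"

Answer: ETRHBTTRM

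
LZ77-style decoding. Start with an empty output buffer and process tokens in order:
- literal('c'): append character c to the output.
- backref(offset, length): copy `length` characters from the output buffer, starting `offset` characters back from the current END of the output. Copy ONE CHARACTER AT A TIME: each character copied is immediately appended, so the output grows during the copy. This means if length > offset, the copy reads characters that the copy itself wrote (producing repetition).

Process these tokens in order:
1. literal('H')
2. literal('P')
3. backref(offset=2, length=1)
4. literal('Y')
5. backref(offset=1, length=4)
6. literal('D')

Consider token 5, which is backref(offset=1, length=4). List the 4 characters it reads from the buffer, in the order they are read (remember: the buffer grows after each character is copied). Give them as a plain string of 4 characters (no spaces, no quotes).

Token 1: literal('H'). Output: "H"
Token 2: literal('P'). Output: "HP"
Token 3: backref(off=2, len=1). Copied 'H' from pos 0. Output: "HPH"
Token 4: literal('Y'). Output: "HPHY"
Token 5: backref(off=1, len=4). Buffer before: "HPHY" (len 4)
  byte 1: read out[3]='Y', append. Buffer now: "HPHYY"
  byte 2: read out[4]='Y', append. Buffer now: "HPHYYY"
  byte 3: read out[5]='Y', append. Buffer now: "HPHYYYY"
  byte 4: read out[6]='Y', append. Buffer now: "HPHYYYYY"

Answer: YYYY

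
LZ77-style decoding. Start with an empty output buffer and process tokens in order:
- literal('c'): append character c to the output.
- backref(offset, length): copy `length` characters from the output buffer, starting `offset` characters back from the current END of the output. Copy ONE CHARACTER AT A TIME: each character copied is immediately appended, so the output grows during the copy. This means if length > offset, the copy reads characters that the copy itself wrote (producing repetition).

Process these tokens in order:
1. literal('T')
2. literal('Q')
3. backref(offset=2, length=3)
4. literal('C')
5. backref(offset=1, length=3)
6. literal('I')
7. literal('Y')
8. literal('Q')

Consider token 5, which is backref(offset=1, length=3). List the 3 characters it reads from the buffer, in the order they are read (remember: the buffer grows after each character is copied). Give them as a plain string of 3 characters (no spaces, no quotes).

Token 1: literal('T'). Output: "T"
Token 2: literal('Q'). Output: "TQ"
Token 3: backref(off=2, len=3) (overlapping!). Copied 'TQT' from pos 0. Output: "TQTQT"
Token 4: literal('C'). Output: "TQTQTC"
Token 5: backref(off=1, len=3). Buffer before: "TQTQTC" (len 6)
  byte 1: read out[5]='C', append. Buffer now: "TQTQTCC"
  byte 2: read out[6]='C', append. Buffer now: "TQTQTCCC"
  byte 3: read out[7]='C', append. Buffer now: "TQTQTCCCC"

Answer: CCC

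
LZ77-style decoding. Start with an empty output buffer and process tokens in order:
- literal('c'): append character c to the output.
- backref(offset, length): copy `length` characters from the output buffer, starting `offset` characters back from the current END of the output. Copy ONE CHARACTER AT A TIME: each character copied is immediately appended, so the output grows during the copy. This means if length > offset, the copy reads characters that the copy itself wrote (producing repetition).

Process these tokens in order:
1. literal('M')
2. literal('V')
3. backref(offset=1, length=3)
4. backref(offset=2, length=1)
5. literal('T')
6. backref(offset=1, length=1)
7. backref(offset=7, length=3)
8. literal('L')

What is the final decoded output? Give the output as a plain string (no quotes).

Answer: MVVVVVTTVVVL

Derivation:
Token 1: literal('M'). Output: "M"
Token 2: literal('V'). Output: "MV"
Token 3: backref(off=1, len=3) (overlapping!). Copied 'VVV' from pos 1. Output: "MVVVV"
Token 4: backref(off=2, len=1). Copied 'V' from pos 3. Output: "MVVVVV"
Token 5: literal('T'). Output: "MVVVVVT"
Token 6: backref(off=1, len=1). Copied 'T' from pos 6. Output: "MVVVVVTT"
Token 7: backref(off=7, len=3). Copied 'VVV' from pos 1. Output: "MVVVVVTTVVV"
Token 8: literal('L'). Output: "MVVVVVTTVVVL"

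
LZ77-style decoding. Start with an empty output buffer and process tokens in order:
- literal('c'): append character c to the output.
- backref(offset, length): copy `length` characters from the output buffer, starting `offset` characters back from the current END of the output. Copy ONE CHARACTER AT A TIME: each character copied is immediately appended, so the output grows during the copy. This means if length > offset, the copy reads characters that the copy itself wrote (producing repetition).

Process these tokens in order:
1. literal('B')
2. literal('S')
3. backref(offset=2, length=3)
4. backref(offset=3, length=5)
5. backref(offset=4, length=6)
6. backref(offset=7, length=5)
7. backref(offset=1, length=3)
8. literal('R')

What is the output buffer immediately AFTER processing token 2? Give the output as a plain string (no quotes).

Answer: BS

Derivation:
Token 1: literal('B'). Output: "B"
Token 2: literal('S'). Output: "BS"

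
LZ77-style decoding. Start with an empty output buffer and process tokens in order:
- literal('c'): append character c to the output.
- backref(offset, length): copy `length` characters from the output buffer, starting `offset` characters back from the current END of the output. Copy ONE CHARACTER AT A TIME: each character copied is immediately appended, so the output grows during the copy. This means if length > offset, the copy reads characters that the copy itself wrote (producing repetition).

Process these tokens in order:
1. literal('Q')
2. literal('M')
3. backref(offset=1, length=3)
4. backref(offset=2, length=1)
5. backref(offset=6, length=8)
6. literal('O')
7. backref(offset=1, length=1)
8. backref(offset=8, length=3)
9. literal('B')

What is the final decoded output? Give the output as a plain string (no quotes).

Answer: QMMMMMQMMMMMQMOOMMMB

Derivation:
Token 1: literal('Q'). Output: "Q"
Token 2: literal('M'). Output: "QM"
Token 3: backref(off=1, len=3) (overlapping!). Copied 'MMM' from pos 1. Output: "QMMMM"
Token 4: backref(off=2, len=1). Copied 'M' from pos 3. Output: "QMMMMM"
Token 5: backref(off=6, len=8) (overlapping!). Copied 'QMMMMMQM' from pos 0. Output: "QMMMMMQMMMMMQM"
Token 6: literal('O'). Output: "QMMMMMQMMMMMQMO"
Token 7: backref(off=1, len=1). Copied 'O' from pos 14. Output: "QMMMMMQMMMMMQMOO"
Token 8: backref(off=8, len=3). Copied 'MMM' from pos 8. Output: "QMMMMMQMMMMMQMOOMMM"
Token 9: literal('B'). Output: "QMMMMMQMMMMMQMOOMMMB"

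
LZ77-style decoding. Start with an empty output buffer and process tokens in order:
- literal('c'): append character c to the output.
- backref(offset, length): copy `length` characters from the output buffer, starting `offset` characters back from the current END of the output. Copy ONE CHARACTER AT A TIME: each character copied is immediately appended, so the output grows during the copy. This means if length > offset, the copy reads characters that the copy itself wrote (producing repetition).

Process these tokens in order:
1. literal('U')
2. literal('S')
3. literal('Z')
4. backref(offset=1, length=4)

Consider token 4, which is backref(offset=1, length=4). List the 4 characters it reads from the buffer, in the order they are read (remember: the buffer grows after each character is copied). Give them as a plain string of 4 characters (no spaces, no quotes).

Answer: ZZZZ

Derivation:
Token 1: literal('U'). Output: "U"
Token 2: literal('S'). Output: "US"
Token 3: literal('Z'). Output: "USZ"
Token 4: backref(off=1, len=4). Buffer before: "USZ" (len 3)
  byte 1: read out[2]='Z', append. Buffer now: "USZZ"
  byte 2: read out[3]='Z', append. Buffer now: "USZZZ"
  byte 3: read out[4]='Z', append. Buffer now: "USZZZZ"
  byte 4: read out[5]='Z', append. Buffer now: "USZZZZZ"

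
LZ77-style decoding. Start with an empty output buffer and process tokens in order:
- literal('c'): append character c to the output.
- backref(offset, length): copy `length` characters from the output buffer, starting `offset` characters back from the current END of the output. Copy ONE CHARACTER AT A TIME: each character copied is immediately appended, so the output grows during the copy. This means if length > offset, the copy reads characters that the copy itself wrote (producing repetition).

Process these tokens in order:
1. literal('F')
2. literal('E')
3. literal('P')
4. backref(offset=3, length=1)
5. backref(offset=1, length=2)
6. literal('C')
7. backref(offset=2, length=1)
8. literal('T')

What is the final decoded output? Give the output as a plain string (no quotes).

Token 1: literal('F'). Output: "F"
Token 2: literal('E'). Output: "FE"
Token 3: literal('P'). Output: "FEP"
Token 4: backref(off=3, len=1). Copied 'F' from pos 0. Output: "FEPF"
Token 5: backref(off=1, len=2) (overlapping!). Copied 'FF' from pos 3. Output: "FEPFFF"
Token 6: literal('C'). Output: "FEPFFFC"
Token 7: backref(off=2, len=1). Copied 'F' from pos 5. Output: "FEPFFFCF"
Token 8: literal('T'). Output: "FEPFFFCFT"

Answer: FEPFFFCFT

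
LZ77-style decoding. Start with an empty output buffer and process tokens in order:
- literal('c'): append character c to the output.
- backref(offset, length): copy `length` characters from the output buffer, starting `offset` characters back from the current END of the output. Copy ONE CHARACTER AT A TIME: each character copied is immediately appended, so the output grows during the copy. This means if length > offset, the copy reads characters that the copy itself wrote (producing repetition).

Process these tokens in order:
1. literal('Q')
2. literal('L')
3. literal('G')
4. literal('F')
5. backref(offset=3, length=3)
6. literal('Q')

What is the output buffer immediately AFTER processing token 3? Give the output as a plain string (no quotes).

Answer: QLG

Derivation:
Token 1: literal('Q'). Output: "Q"
Token 2: literal('L'). Output: "QL"
Token 3: literal('G'). Output: "QLG"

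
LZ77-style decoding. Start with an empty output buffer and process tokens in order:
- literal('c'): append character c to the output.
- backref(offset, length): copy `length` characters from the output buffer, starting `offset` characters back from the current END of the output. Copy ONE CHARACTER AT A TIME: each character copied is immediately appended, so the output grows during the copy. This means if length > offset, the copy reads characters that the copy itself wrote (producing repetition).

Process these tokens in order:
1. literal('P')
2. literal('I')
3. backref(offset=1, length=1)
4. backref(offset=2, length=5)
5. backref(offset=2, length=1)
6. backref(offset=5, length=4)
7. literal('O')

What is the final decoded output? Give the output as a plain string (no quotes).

Token 1: literal('P'). Output: "P"
Token 2: literal('I'). Output: "PI"
Token 3: backref(off=1, len=1). Copied 'I' from pos 1. Output: "PII"
Token 4: backref(off=2, len=5) (overlapping!). Copied 'IIIII' from pos 1. Output: "PIIIIIII"
Token 5: backref(off=2, len=1). Copied 'I' from pos 6. Output: "PIIIIIIII"
Token 6: backref(off=5, len=4). Copied 'IIII' from pos 4. Output: "PIIIIIIIIIIII"
Token 7: literal('O'). Output: "PIIIIIIIIIIIIO"

Answer: PIIIIIIIIIIIIO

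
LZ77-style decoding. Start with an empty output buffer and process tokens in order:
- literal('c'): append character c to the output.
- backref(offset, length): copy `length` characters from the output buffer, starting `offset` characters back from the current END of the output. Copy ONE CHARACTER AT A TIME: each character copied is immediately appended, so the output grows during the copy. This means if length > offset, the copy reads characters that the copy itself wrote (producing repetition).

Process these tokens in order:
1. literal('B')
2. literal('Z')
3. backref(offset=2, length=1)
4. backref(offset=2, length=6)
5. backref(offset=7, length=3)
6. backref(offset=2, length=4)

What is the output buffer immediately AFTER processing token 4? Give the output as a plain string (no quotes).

Token 1: literal('B'). Output: "B"
Token 2: literal('Z'). Output: "BZ"
Token 3: backref(off=2, len=1). Copied 'B' from pos 0. Output: "BZB"
Token 4: backref(off=2, len=6) (overlapping!). Copied 'ZBZBZB' from pos 1. Output: "BZBZBZBZB"

Answer: BZBZBZBZB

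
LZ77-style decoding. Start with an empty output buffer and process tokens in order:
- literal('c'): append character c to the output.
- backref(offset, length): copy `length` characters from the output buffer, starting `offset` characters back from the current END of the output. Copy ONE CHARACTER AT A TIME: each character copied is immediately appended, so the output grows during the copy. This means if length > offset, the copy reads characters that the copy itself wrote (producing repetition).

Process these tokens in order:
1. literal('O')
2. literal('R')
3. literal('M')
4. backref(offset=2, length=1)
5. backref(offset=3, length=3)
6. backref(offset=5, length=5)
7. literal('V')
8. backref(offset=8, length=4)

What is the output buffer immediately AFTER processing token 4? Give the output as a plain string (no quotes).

Answer: ORMR

Derivation:
Token 1: literal('O'). Output: "O"
Token 2: literal('R'). Output: "OR"
Token 3: literal('M'). Output: "ORM"
Token 4: backref(off=2, len=1). Copied 'R' from pos 1. Output: "ORMR"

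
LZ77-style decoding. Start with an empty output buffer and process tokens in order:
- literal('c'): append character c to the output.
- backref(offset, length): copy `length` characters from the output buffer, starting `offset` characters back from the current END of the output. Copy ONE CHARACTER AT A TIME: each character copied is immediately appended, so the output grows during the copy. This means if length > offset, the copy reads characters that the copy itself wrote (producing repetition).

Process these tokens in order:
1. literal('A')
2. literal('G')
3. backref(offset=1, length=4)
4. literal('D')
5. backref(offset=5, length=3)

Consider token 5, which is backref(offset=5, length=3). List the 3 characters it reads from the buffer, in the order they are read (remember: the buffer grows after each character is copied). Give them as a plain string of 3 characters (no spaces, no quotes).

Answer: GGG

Derivation:
Token 1: literal('A'). Output: "A"
Token 2: literal('G'). Output: "AG"
Token 3: backref(off=1, len=4) (overlapping!). Copied 'GGGG' from pos 1. Output: "AGGGGG"
Token 4: literal('D'). Output: "AGGGGGD"
Token 5: backref(off=5, len=3). Buffer before: "AGGGGGD" (len 7)
  byte 1: read out[2]='G', append. Buffer now: "AGGGGGDG"
  byte 2: read out[3]='G', append. Buffer now: "AGGGGGDGG"
  byte 3: read out[4]='G', append. Buffer now: "AGGGGGDGGG"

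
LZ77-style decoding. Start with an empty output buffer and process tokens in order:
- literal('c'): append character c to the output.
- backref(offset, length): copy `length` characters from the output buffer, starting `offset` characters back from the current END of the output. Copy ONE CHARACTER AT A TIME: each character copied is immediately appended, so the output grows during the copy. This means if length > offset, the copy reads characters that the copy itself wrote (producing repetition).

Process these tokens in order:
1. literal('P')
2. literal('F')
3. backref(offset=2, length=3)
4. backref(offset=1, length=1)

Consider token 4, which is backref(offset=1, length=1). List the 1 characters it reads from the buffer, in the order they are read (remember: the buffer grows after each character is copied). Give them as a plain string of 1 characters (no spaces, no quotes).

Token 1: literal('P'). Output: "P"
Token 2: literal('F'). Output: "PF"
Token 3: backref(off=2, len=3) (overlapping!). Copied 'PFP' from pos 0. Output: "PFPFP"
Token 4: backref(off=1, len=1). Buffer before: "PFPFP" (len 5)
  byte 1: read out[4]='P', append. Buffer now: "PFPFPP"

Answer: P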